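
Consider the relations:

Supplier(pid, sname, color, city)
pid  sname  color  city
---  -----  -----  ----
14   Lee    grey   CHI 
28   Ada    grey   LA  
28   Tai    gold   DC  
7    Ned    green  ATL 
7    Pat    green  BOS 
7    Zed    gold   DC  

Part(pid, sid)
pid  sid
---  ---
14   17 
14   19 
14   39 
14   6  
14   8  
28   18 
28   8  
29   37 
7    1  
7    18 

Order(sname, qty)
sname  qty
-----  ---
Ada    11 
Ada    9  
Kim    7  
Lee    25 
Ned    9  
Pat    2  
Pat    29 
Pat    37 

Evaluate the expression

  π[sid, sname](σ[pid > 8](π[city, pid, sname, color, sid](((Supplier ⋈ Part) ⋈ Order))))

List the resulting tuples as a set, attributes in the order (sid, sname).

Natural join on pid: {(14, Lee, grey, CHI, 17), (14, Lee, grey, CHI, 19), (14, Lee, grey, CHI, 39), (14, Lee, grey, CHI, 6), (14, Lee, grey, CHI, 8), (28, Ada, grey, LA, 18), (28, Ada, grey, LA, 8), (28, Tai, gold, DC, 18), (28, Tai, gold, DC, 8), (7, Ned, green, ATL, 1), (7, Ned, green, ATL, 18), (7, Pat, green, BOS, 1), (7, Pat, green, BOS, 18), (7, Zed, gold, DC, 1), (7, Zed, gold, DC, 18)}
Natural join on sname: {(14, Lee, grey, CHI, 17, 25), (14, Lee, grey, CHI, 19, 25), (14, Lee, grey, CHI, 39, 25), (14, Lee, grey, CHI, 6, 25), (14, Lee, grey, CHI, 8, 25), (28, Ada, grey, LA, 18, 11), (28, Ada, grey, LA, 18, 9), (28, Ada, grey, LA, 8, 11), (28, Ada, grey, LA, 8, 9), (7, Ned, green, ATL, 1, 9), (7, Ned, green, ATL, 18, 9), (7, Pat, green, BOS, 1, 2), (7, Pat, green, BOS, 1, 29), (7, Pat, green, BOS, 1, 37), (7, Pat, green, BOS, 18, 2), (7, Pat, green, BOS, 18, 29), (7, Pat, green, BOS, 18, 37)}
Projecting to city, pid, sname, color, sid (6 duplicate(s) eliminated): {(ATL, 7, Ned, green, 1), (ATL, 7, Ned, green, 18), (BOS, 7, Pat, green, 1), (BOS, 7, Pat, green, 18), (CHI, 14, Lee, grey, 17), (CHI, 14, Lee, grey, 19), (CHI, 14, Lee, grey, 39), (CHI, 14, Lee, grey, 6), (CHI, 14, Lee, grey, 8), (LA, 28, Ada, grey, 18), (LA, 28, Ada, grey, 8)}
Apply σ_{pid > 8}; surviving tuples: {(CHI, 14, Lee, grey, 17), (CHI, 14, Lee, grey, 19), (CHI, 14, Lee, grey, 39), (CHI, 14, Lee, grey, 6), (CHI, 14, Lee, grey, 8), (LA, 28, Ada, grey, 18), (LA, 28, Ada, grey, 8)}
Projecting to sid, sname: {(17, Lee), (18, Ada), (19, Lee), (39, Lee), (6, Lee), (8, Ada), (8, Lee)}

{(17, Lee), (18, Ada), (19, Lee), (39, Lee), (6, Lee), (8, Ada), (8, Lee)}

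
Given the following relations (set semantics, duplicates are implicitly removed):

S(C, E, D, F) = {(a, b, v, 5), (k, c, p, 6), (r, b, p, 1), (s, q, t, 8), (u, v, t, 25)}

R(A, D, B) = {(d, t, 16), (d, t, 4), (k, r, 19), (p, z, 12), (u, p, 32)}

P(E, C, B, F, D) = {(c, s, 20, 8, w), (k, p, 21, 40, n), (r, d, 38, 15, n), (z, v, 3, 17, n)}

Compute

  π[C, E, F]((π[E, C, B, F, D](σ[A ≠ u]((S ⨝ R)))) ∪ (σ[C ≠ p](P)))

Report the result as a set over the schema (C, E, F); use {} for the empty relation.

{(d, r, 15), (s, c, 8), (s, q, 8), (u, v, 25), (v, z, 17)}

Natural join on D: {(k, c, p, 6, u, 32), (r, b, p, 1, u, 32), (s, q, t, 8, d, 16), (s, q, t, 8, d, 4), (u, v, t, 25, d, 16), (u, v, t, 25, d, 4)}
Apply σ_{A ≠ u}; surviving tuples: {(s, q, t, 8, d, 16), (s, q, t, 8, d, 4), (u, v, t, 25, d, 16), (u, v, t, 25, d, 4)}
π_{E, C, B, F, D} gives {(q, s, 16, 8, t), (q, s, 4, 8, t), (v, u, 16, 25, t), (v, u, 4, 25, t)}.
Apply σ_{C ≠ p}; surviving tuples: {(c, s, 20, 8, w), (r, d, 38, 15, n), (z, v, 3, 17, n)}
Taking the union: {(c, s, 20, 8, w), (q, s, 16, 8, t), (q, s, 4, 8, t), (r, d, 38, 15, n), (v, u, 16, 25, t), (v, u, 4, 25, t), (z, v, 3, 17, n)}
π_{C, E, F} gives {(d, r, 15), (s, c, 8), (s, q, 8), (u, v, 25), (v, z, 17)} (2 duplicate(s) eliminated).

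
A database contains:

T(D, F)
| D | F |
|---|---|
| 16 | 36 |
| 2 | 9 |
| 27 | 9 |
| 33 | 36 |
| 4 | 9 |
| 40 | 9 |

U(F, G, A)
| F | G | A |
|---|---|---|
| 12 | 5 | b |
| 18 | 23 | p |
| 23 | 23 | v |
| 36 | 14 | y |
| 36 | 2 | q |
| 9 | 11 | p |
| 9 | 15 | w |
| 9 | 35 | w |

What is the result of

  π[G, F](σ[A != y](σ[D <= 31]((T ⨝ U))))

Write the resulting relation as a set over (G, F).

{(11, 9), (15, 9), (2, 36), (35, 9)}

T ⋈ U (natural join on F): {(16, 36, 14, y), (16, 36, 2, q), (2, 9, 11, p), (2, 9, 15, w), (2, 9, 35, w), (27, 9, 11, p), (27, 9, 15, w), (27, 9, 35, w), (33, 36, 14, y), (33, 36, 2, q), (4, 9, 11, p), (4, 9, 15, w), (4, 9, 35, w), (40, 9, 11, p), (40, 9, 15, w), (40, 9, 35, w)}
Selection D <= 31: {(16, 36, 14, y), (16, 36, 2, q), (2, 9, 11, p), (2, 9, 15, w), (2, 9, 35, w), (27, 9, 11, p), (27, 9, 15, w), (27, 9, 35, w), (4, 9, 11, p), (4, 9, 15, w), (4, 9, 35, w)}
Selection A != y: {(16, 36, 2, q), (2, 9, 11, p), (2, 9, 15, w), (2, 9, 35, w), (27, 9, 11, p), (27, 9, 15, w), (27, 9, 35, w), (4, 9, 11, p), (4, 9, 15, w), (4, 9, 35, w)}
Projecting to G, F (6 duplicate(s) eliminated): {(11, 9), (15, 9), (2, 36), (35, 9)}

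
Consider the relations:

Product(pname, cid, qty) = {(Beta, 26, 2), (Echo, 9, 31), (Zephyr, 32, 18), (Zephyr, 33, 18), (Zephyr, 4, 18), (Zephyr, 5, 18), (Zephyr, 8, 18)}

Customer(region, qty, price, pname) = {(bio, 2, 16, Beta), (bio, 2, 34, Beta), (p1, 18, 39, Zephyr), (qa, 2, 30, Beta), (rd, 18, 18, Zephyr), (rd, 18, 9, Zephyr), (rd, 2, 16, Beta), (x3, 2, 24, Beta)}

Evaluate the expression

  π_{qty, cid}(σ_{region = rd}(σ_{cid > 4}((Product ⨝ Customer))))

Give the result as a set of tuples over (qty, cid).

Natural join on pname, qty: {(Beta, 26, 2, bio, 16), (Beta, 26, 2, bio, 34), (Beta, 26, 2, qa, 30), (Beta, 26, 2, rd, 16), (Beta, 26, 2, x3, 24), (Zephyr, 32, 18, p1, 39), (Zephyr, 32, 18, rd, 18), (Zephyr, 32, 18, rd, 9), (Zephyr, 33, 18, p1, 39), (Zephyr, 33, 18, rd, 18), (Zephyr, 33, 18, rd, 9), (Zephyr, 4, 18, p1, 39), (Zephyr, 4, 18, rd, 18), (Zephyr, 4, 18, rd, 9), (Zephyr, 5, 18, p1, 39), (Zephyr, 5, 18, rd, 18), (Zephyr, 5, 18, rd, 9), (Zephyr, 8, 18, p1, 39), (Zephyr, 8, 18, rd, 18), (Zephyr, 8, 18, rd, 9)}
σ[cid > 4]: keep tuples satisfying cid > 4 → {(Beta, 26, 2, bio, 16), (Beta, 26, 2, bio, 34), (Beta, 26, 2, qa, 30), (Beta, 26, 2, rd, 16), (Beta, 26, 2, x3, 24), (Zephyr, 32, 18, p1, 39), (Zephyr, 32, 18, rd, 18), (Zephyr, 32, 18, rd, 9), (Zephyr, 33, 18, p1, 39), (Zephyr, 33, 18, rd, 18), (Zephyr, 33, 18, rd, 9), (Zephyr, 5, 18, p1, 39), (Zephyr, 5, 18, rd, 18), (Zephyr, 5, 18, rd, 9), (Zephyr, 8, 18, p1, 39), (Zephyr, 8, 18, rd, 18), (Zephyr, 8, 18, rd, 9)}
σ[region = rd]: keep tuples satisfying region = rd → {(Beta, 26, 2, rd, 16), (Zephyr, 32, 18, rd, 18), (Zephyr, 32, 18, rd, 9), (Zephyr, 33, 18, rd, 18), (Zephyr, 33, 18, rd, 9), (Zephyr, 5, 18, rd, 18), (Zephyr, 5, 18, rd, 9), (Zephyr, 8, 18, rd, 18), (Zephyr, 8, 18, rd, 9)}
π[qty, cid]: project onto (qty, cid) (4 duplicate(s) eliminated) → {(18, 32), (18, 33), (18, 5), (18, 8), (2, 26)}

{(18, 32), (18, 33), (18, 5), (18, 8), (2, 26)}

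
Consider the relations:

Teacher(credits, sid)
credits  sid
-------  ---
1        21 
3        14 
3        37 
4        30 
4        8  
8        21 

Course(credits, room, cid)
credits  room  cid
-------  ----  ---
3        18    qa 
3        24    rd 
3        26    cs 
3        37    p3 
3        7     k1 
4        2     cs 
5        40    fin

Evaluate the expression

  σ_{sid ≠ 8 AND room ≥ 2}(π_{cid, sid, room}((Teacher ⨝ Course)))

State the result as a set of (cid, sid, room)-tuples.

{(cs, 14, 26), (cs, 30, 2), (cs, 37, 26), (k1, 14, 7), (k1, 37, 7), (p3, 14, 37), (p3, 37, 37), (qa, 14, 18), (qa, 37, 18), (rd, 14, 24), (rd, 37, 24)}

Teacher ⋈ Course (natural join on credits): {(3, 14, 18, qa), (3, 14, 24, rd), (3, 14, 26, cs), (3, 14, 37, p3), (3, 14, 7, k1), (3, 37, 18, qa), (3, 37, 24, rd), (3, 37, 26, cs), (3, 37, 37, p3), (3, 37, 7, k1), (4, 30, 2, cs), (4, 8, 2, cs)}
π_{cid, sid, room} gives {(cs, 14, 26), (cs, 30, 2), (cs, 37, 26), (cs, 8, 2), (k1, 14, 7), (k1, 37, 7), (p3, 14, 37), (p3, 37, 37), (qa, 14, 18), (qa, 37, 18), (rd, 14, 24), (rd, 37, 24)}.
Apply σ_{sid ≠ 8 AND room ≥ 2}; surviving tuples: {(cs, 14, 26), (cs, 30, 2), (cs, 37, 26), (k1, 14, 7), (k1, 37, 7), (p3, 14, 37), (p3, 37, 37), (qa, 14, 18), (qa, 37, 18), (rd, 14, 24), (rd, 37, 24)}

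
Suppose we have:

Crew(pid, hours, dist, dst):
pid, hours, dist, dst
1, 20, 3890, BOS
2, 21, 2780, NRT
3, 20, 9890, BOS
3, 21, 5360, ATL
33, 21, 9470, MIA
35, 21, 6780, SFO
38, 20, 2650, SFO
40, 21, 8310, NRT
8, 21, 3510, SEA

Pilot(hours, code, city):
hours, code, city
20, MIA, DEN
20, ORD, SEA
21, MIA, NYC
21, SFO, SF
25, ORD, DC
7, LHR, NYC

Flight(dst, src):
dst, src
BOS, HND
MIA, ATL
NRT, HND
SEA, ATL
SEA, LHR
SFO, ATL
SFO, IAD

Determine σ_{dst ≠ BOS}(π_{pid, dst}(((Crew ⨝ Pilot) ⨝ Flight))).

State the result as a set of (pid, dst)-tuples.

{(2, NRT), (33, MIA), (35, SFO), (38, SFO), (40, NRT), (8, SEA)}

Joining Crew and Pilot on hours yields {(1, 20, 3890, BOS, MIA, DEN), (1, 20, 3890, BOS, ORD, SEA), (2, 21, 2780, NRT, MIA, NYC), (2, 21, 2780, NRT, SFO, SF), (3, 20, 9890, BOS, MIA, DEN), (3, 20, 9890, BOS, ORD, SEA), (3, 21, 5360, ATL, MIA, NYC), (3, 21, 5360, ATL, SFO, SF), (33, 21, 9470, MIA, MIA, NYC), (33, 21, 9470, MIA, SFO, SF), (35, 21, 6780, SFO, MIA, NYC), (35, 21, 6780, SFO, SFO, SF), (38, 20, 2650, SFO, MIA, DEN), (38, 20, 2650, SFO, ORD, SEA), (40, 21, 8310, NRT, MIA, NYC), (40, 21, 8310, NRT, SFO, SF), (8, 21, 3510, SEA, MIA, NYC), (8, 21, 3510, SEA, SFO, SF)}.
Joining (Crew ⨝ Pilot) and Flight on dst yields {(1, 20, 3890, BOS, MIA, DEN, HND), (1, 20, 3890, BOS, ORD, SEA, HND), (2, 21, 2780, NRT, MIA, NYC, HND), (2, 21, 2780, NRT, SFO, SF, HND), (3, 20, 9890, BOS, MIA, DEN, HND), (3, 20, 9890, BOS, ORD, SEA, HND), (33, 21, 9470, MIA, MIA, NYC, ATL), (33, 21, 9470, MIA, SFO, SF, ATL), (35, 21, 6780, SFO, MIA, NYC, ATL), (35, 21, 6780, SFO, MIA, NYC, IAD), (35, 21, 6780, SFO, SFO, SF, ATL), (35, 21, 6780, SFO, SFO, SF, IAD), (38, 20, 2650, SFO, MIA, DEN, ATL), (38, 20, 2650, SFO, MIA, DEN, IAD), (38, 20, 2650, SFO, ORD, SEA, ATL), (38, 20, 2650, SFO, ORD, SEA, IAD), (40, 21, 8310, NRT, MIA, NYC, HND), (40, 21, 8310, NRT, SFO, SF, HND), (8, 21, 3510, SEA, MIA, NYC, ATL), (8, 21, 3510, SEA, MIA, NYC, LHR), (8, 21, 3510, SEA, SFO, SF, ATL), (8, 21, 3510, SEA, SFO, SF, LHR)}.
π[pid, dst]: project onto (pid, dst) (14 duplicate(s) eliminated) → {(1, BOS), (2, NRT), (3, BOS), (33, MIA), (35, SFO), (38, SFO), (40, NRT), (8, SEA)}
Filtering on dst ≠ BOS leaves {(2, NRT), (33, MIA), (35, SFO), (38, SFO), (40, NRT), (8, SEA)}.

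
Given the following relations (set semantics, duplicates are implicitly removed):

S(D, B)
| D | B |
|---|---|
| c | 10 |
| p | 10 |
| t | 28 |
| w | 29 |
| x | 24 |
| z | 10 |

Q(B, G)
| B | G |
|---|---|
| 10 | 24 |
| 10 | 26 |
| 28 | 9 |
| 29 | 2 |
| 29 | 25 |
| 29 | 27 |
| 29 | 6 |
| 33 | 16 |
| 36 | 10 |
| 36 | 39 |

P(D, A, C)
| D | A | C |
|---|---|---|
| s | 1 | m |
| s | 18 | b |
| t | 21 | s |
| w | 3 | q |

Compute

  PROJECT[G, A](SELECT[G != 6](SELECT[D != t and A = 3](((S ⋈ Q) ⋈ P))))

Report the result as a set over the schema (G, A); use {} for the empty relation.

Joining S and Q on B yields {(c, 10, 24), (c, 10, 26), (p, 10, 24), (p, 10, 26), (t, 28, 9), (w, 29, 2), (w, 29, 25), (w, 29, 27), (w, 29, 6), (z, 10, 24), (z, 10, 26)}.
Joining (S ⋈ Q) and P on D yields {(t, 28, 9, 21, s), (w, 29, 2, 3, q), (w, 29, 25, 3, q), (w, 29, 27, 3, q), (w, 29, 6, 3, q)}.
σ[D != t and A = 3]: keep tuples satisfying D != t and A = 3 → {(w, 29, 2, 3, q), (w, 29, 25, 3, q), (w, 29, 27, 3, q), (w, 29, 6, 3, q)}
σ[G != 6]: keep tuples satisfying G != 6 → {(w, 29, 2, 3, q), (w, 29, 25, 3, q), (w, 29, 27, 3, q)}
π_{G, A} gives {(2, 3), (25, 3), (27, 3)}.

{(2, 3), (25, 3), (27, 3)}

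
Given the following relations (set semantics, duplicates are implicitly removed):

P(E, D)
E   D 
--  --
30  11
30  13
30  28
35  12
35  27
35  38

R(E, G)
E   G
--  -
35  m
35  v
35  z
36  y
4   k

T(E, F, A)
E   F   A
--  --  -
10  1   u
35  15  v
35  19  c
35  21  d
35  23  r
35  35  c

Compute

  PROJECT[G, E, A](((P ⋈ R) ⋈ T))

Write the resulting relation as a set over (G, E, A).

{(m, 35, c), (m, 35, d), (m, 35, r), (m, 35, v), (v, 35, c), (v, 35, d), (v, 35, r), (v, 35, v), (z, 35, c), (z, 35, d), (z, 35, r), (z, 35, v)}

Joining P and R on E yields {(35, 12, m), (35, 12, v), (35, 12, z), (35, 27, m), (35, 27, v), (35, 27, z), (35, 38, m), (35, 38, v), (35, 38, z)}.
Joining (P ⋈ R) and T on E yields {(35, 12, m, 15, v), (35, 12, m, 19, c), (35, 12, m, 21, d), (35, 12, m, 23, r), (35, 12, m, 35, c), (35, 12, v, 15, v), (35, 12, v, 19, c), (35, 12, v, 21, d), (35, 12, v, 23, r), (35, 12, v, 35, c), (35, 12, z, 15, v), (35, 12, z, 19, c), (35, 12, z, 21, d), (35, 12, z, 23, r), (35, 12, z, 35, c), (35, 27, m, 15, v), (35, 27, m, 19, c), (35, 27, m, 21, d), (35, 27, m, 23, r), (35, 27, m, 35, c), (35, 27, v, 15, v), (35, 27, v, 19, c), (35, 27, v, 21, d), (35, 27, v, 23, r), (35, 27, v, 35, c), (35, 27, z, 15, v), (35, 27, z, 19, c), (35, 27, z, 21, d), (35, 27, z, 23, r), (35, 27, z, 35, c), (35, 38, m, 15, v), (35, 38, m, 19, c), (35, 38, m, 21, d), (35, 38, m, 23, r), (35, 38, m, 35, c), (35, 38, v, 15, v), (35, 38, v, 19, c), (35, 38, v, 21, d), (35, 38, v, 23, r), (35, 38, v, 35, c), (35, 38, z, 15, v), (35, 38, z, 19, c), (35, 38, z, 21, d), (35, 38, z, 23, r), (35, 38, z, 35, c)}.
π[G, E, A]: project onto (G, E, A) (33 duplicate(s) eliminated) → {(m, 35, c), (m, 35, d), (m, 35, r), (m, 35, v), (v, 35, c), (v, 35, d), (v, 35, r), (v, 35, v), (z, 35, c), (z, 35, d), (z, 35, r), (z, 35, v)}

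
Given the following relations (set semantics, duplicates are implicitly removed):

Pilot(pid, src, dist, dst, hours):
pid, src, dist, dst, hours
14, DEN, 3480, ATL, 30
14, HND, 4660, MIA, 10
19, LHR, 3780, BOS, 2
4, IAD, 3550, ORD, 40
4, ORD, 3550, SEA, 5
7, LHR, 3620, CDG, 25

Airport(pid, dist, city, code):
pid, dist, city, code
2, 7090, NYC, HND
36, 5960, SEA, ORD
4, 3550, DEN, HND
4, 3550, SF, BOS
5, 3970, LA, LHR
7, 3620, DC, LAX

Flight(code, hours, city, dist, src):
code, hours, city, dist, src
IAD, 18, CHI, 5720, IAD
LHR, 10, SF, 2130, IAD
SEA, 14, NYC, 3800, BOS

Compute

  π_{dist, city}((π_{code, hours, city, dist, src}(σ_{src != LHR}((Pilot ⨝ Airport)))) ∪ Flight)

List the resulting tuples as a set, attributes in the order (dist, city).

{(2130, SF), (3550, DEN), (3550, SF), (3800, NYC), (5720, CHI)}

Pilot ⋈ Airport (natural join on pid, dist): {(4, IAD, 3550, ORD, 40, DEN, HND), (4, IAD, 3550, ORD, 40, SF, BOS), (4, ORD, 3550, SEA, 5, DEN, HND), (4, ORD, 3550, SEA, 5, SF, BOS), (7, LHR, 3620, CDG, 25, DC, LAX)}
Selection src != LHR: {(4, IAD, 3550, ORD, 40, DEN, HND), (4, IAD, 3550, ORD, 40, SF, BOS), (4, ORD, 3550, SEA, 5, DEN, HND), (4, ORD, 3550, SEA, 5, SF, BOS)}
π[code, hours, city, dist, src]: project onto (code, hours, city, dist, src) → {(BOS, 40, SF, 3550, IAD), (BOS, 5, SF, 3550, ORD), (HND, 40, DEN, 3550, IAD), (HND, 5, DEN, 3550, ORD)}
Union: {(BOS, 40, SF, 3550, IAD), (BOS, 5, SF, 3550, ORD), (HND, 40, DEN, 3550, IAD), (HND, 5, DEN, 3550, ORD)} with {(IAD, 18, CHI, 5720, IAD), (LHR, 10, SF, 2130, IAD), (SEA, 14, NYC, 3800, BOS)} → {(BOS, 40, SF, 3550, IAD), (BOS, 5, SF, 3550, ORD), (HND, 40, DEN, 3550, IAD), (HND, 5, DEN, 3550, ORD), (IAD, 18, CHI, 5720, IAD), (LHR, 10, SF, 2130, IAD), (SEA, 14, NYC, 3800, BOS)}
π[dist, city]: project onto (dist, city) (2 duplicate(s) eliminated) → {(2130, SF), (3550, DEN), (3550, SF), (3800, NYC), (5720, CHI)}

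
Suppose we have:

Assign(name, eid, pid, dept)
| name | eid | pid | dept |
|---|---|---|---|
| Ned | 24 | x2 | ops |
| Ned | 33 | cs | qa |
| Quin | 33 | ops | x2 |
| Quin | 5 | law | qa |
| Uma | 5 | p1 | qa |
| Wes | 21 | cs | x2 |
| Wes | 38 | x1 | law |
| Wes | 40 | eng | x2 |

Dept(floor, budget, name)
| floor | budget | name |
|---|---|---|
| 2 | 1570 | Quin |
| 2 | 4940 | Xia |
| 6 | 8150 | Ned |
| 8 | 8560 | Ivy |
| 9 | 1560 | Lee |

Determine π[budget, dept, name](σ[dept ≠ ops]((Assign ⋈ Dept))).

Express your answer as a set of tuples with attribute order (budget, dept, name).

Assign ⋈ Dept (natural join on name): {(Ned, 24, x2, ops, 6, 8150), (Ned, 33, cs, qa, 6, 8150), (Quin, 33, ops, x2, 2, 1570), (Quin, 5, law, qa, 2, 1570)}
Apply σ_{dept ≠ ops}; surviving tuples: {(Ned, 33, cs, qa, 6, 8150), (Quin, 33, ops, x2, 2, 1570), (Quin, 5, law, qa, 2, 1570)}
Projecting to budget, dept, name: {(1570, qa, Quin), (1570, x2, Quin), (8150, qa, Ned)}

{(1570, qa, Quin), (1570, x2, Quin), (8150, qa, Ned)}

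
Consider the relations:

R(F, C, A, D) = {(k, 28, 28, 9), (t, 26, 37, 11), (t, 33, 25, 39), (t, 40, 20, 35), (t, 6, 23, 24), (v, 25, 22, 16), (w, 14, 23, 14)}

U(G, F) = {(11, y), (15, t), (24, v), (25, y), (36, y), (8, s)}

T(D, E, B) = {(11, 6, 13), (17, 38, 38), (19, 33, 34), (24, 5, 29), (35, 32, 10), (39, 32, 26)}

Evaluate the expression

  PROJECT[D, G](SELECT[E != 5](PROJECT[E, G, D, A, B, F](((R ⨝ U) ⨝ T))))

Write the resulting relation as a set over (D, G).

{(11, 15), (35, 15), (39, 15)}

Joining R and U on F yields {(t, 26, 37, 11, 15), (t, 33, 25, 39, 15), (t, 40, 20, 35, 15), (t, 6, 23, 24, 15), (v, 25, 22, 16, 24)}.
Joining (R ⨝ U) and T on D yields {(t, 26, 37, 11, 15, 6, 13), (t, 33, 25, 39, 15, 32, 26), (t, 40, 20, 35, 15, 32, 10), (t, 6, 23, 24, 15, 5, 29)}.
Keep only column(s) E, G, D, A, B, F: {(32, 15, 35, 20, 10, t), (32, 15, 39, 25, 26, t), (5, 15, 24, 23, 29, t), (6, 15, 11, 37, 13, t)}
Apply σ_{E != 5}; surviving tuples: {(32, 15, 35, 20, 10, t), (32, 15, 39, 25, 26, t), (6, 15, 11, 37, 13, t)}
Keep only column(s) D, G: {(11, 15), (35, 15), (39, 15)}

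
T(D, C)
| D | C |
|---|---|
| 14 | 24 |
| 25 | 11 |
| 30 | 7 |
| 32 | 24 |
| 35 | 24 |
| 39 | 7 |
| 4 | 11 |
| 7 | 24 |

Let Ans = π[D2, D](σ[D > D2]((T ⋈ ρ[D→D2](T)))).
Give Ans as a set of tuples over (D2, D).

ρ[D→D2]: schema becomes (D2, C); tuples unchanged.
Natural join on C: {(14, 24, 14), (14, 24, 32), (14, 24, 35), (14, 24, 7), (25, 11, 25), (25, 11, 4), (30, 7, 30), (30, 7, 39), (32, 24, 14), (32, 24, 32), (32, 24, 35), (32, 24, 7), (35, 24, 14), (35, 24, 32), (35, 24, 35), (35, 24, 7), (39, 7, 30), (39, 7, 39), (4, 11, 25), (4, 11, 4), (7, 24, 14), (7, 24, 32), (7, 24, 35), (7, 24, 7)}
Selection D > D2: {(14, 24, 7), (25, 11, 4), (32, 24, 14), (32, 24, 7), (35, 24, 14), (35, 24, 32), (35, 24, 7), (39, 7, 30)}
Keep only column(s) D2, D: {(14, 32), (14, 35), (30, 39), (32, 35), (4, 25), (7, 14), (7, 32), (7, 35)}

{(14, 32), (14, 35), (30, 39), (32, 35), (4, 25), (7, 14), (7, 32), (7, 35)}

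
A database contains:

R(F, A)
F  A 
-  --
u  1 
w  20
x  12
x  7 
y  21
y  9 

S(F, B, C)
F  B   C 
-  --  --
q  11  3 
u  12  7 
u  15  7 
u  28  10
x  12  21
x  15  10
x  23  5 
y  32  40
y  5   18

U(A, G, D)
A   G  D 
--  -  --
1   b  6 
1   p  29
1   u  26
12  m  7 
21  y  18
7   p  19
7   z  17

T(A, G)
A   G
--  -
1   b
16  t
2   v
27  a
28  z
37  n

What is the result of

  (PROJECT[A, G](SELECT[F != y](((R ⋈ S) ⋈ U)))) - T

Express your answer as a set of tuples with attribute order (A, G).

{(1, p), (1, u), (12, m), (7, p), (7, z)}

R ⋈ S (natural join on F): {(u, 1, 12, 7), (u, 1, 15, 7), (u, 1, 28, 10), (x, 12, 12, 21), (x, 12, 15, 10), (x, 12, 23, 5), (x, 7, 12, 21), (x, 7, 15, 10), (x, 7, 23, 5), (y, 21, 32, 40), (y, 21, 5, 18), (y, 9, 32, 40), (y, 9, 5, 18)}
(R ⋈ S) ⋈ U (natural join on A): {(u, 1, 12, 7, b, 6), (u, 1, 12, 7, p, 29), (u, 1, 12, 7, u, 26), (u, 1, 15, 7, b, 6), (u, 1, 15, 7, p, 29), (u, 1, 15, 7, u, 26), (u, 1, 28, 10, b, 6), (u, 1, 28, 10, p, 29), (u, 1, 28, 10, u, 26), (x, 12, 12, 21, m, 7), (x, 12, 15, 10, m, 7), (x, 12, 23, 5, m, 7), (x, 7, 12, 21, p, 19), (x, 7, 12, 21, z, 17), (x, 7, 15, 10, p, 19), (x, 7, 15, 10, z, 17), (x, 7, 23, 5, p, 19), (x, 7, 23, 5, z, 17), (y, 21, 32, 40, y, 18), (y, 21, 5, 18, y, 18)}
Selection F != y: {(u, 1, 12, 7, b, 6), (u, 1, 12, 7, p, 29), (u, 1, 12, 7, u, 26), (u, 1, 15, 7, b, 6), (u, 1, 15, 7, p, 29), (u, 1, 15, 7, u, 26), (u, 1, 28, 10, b, 6), (u, 1, 28, 10, p, 29), (u, 1, 28, 10, u, 26), (x, 12, 12, 21, m, 7), (x, 12, 15, 10, m, 7), (x, 12, 23, 5, m, 7), (x, 7, 12, 21, p, 19), (x, 7, 12, 21, z, 17), (x, 7, 15, 10, p, 19), (x, 7, 15, 10, z, 17), (x, 7, 23, 5, p, 19), (x, 7, 23, 5, z, 17)}
π_{A, G} gives {(1, b), (1, p), (1, u), (12, m), (7, p), (7, z)} (12 duplicate(s) eliminated).
Set difference of the two operands is {(1, p), (1, u), (12, m), (7, p), (7, z)}.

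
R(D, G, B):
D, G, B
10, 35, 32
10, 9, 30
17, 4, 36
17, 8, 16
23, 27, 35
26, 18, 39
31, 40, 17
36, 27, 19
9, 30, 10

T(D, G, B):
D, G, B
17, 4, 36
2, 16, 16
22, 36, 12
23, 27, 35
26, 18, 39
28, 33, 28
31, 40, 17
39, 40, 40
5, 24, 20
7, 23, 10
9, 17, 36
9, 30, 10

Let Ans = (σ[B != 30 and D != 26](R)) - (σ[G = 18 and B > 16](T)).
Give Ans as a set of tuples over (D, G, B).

{(10, 35, 32), (17, 4, 36), (17, 8, 16), (23, 27, 35), (31, 40, 17), (36, 27, 19), (9, 30, 10)}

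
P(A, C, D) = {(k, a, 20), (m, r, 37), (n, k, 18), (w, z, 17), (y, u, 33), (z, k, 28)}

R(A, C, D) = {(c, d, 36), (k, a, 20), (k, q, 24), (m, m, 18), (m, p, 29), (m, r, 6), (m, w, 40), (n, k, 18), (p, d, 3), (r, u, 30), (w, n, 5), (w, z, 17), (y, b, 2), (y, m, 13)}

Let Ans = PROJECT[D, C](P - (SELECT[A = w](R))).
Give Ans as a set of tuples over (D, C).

{(18, k), (20, a), (28, k), (33, u), (37, r)}

Apply σ_{A = w}; surviving tuples: {(w, n, 5), (w, z, 17)}
Taking the difference: {(k, a, 20), (m, r, 37), (n, k, 18), (y, u, 33), (z, k, 28)}
π_{D, C} gives {(18, k), (20, a), (28, k), (33, u), (37, r)}.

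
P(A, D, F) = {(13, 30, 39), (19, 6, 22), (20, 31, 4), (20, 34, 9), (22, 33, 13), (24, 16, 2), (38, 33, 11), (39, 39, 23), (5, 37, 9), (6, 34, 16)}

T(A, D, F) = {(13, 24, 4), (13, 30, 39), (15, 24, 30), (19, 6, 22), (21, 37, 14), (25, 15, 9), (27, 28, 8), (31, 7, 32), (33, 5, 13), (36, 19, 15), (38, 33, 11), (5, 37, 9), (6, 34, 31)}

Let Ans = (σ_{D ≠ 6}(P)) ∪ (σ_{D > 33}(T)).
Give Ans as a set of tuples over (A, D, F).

Apply σ_{D ≠ 6}; surviving tuples: {(13, 30, 39), (20, 31, 4), (20, 34, 9), (22, 33, 13), (24, 16, 2), (38, 33, 11), (39, 39, 23), (5, 37, 9), (6, 34, 16)}
Apply σ_{D > 33}; surviving tuples: {(21, 37, 14), (5, 37, 9), (6, 34, 31)}
Set union of the two operands is {(13, 30, 39), (20, 31, 4), (20, 34, 9), (21, 37, 14), (22, 33, 13), (24, 16, 2), (38, 33, 11), (39, 39, 23), (5, 37, 9), (6, 34, 16), (6, 34, 31)}.

{(13, 30, 39), (20, 31, 4), (20, 34, 9), (21, 37, 14), (22, 33, 13), (24, 16, 2), (38, 33, 11), (39, 39, 23), (5, 37, 9), (6, 34, 16), (6, 34, 31)}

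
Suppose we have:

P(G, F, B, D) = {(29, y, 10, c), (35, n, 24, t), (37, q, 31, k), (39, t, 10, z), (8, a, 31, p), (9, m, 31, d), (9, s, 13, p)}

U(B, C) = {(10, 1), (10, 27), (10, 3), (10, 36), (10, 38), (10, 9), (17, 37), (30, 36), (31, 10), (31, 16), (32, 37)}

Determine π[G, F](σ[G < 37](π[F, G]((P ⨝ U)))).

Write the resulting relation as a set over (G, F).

{(29, y), (8, a), (9, m)}

Natural join on B: {(29, y, 10, c, 1), (29, y, 10, c, 27), (29, y, 10, c, 3), (29, y, 10, c, 36), (29, y, 10, c, 38), (29, y, 10, c, 9), (37, q, 31, k, 10), (37, q, 31, k, 16), (39, t, 10, z, 1), (39, t, 10, z, 27), (39, t, 10, z, 3), (39, t, 10, z, 36), (39, t, 10, z, 38), (39, t, 10, z, 9), (8, a, 31, p, 10), (8, a, 31, p, 16), (9, m, 31, d, 10), (9, m, 31, d, 16)}
Keep only column(s) F, G (13 duplicate(s) eliminated): {(a, 8), (m, 9), (q, 37), (t, 39), (y, 29)}
Apply σ_{G < 37}; surviving tuples: {(a, 8), (m, 9), (y, 29)}
Keep only column(s) G, F: {(29, y), (8, a), (9, m)}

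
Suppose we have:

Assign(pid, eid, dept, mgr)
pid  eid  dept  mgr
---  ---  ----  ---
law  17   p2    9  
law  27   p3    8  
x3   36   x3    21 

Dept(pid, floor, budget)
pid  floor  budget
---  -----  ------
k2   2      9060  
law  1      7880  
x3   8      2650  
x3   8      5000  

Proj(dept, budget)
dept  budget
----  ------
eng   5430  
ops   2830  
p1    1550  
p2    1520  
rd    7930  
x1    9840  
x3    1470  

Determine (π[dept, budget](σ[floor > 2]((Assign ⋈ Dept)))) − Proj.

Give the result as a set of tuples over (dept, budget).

{(x3, 2650), (x3, 5000)}

Assign ⋈ Dept (natural join on pid): {(law, 17, p2, 9, 1, 7880), (law, 27, p3, 8, 1, 7880), (x3, 36, x3, 21, 8, 2650), (x3, 36, x3, 21, 8, 5000)}
Apply σ_{floor > 2}; surviving tuples: {(x3, 36, x3, 21, 8, 2650), (x3, 36, x3, 21, 8, 5000)}
π[dept, budget]: project onto (dept, budget) → {(x3, 2650), (x3, 5000)}
Taking the difference: {(x3, 2650), (x3, 5000)}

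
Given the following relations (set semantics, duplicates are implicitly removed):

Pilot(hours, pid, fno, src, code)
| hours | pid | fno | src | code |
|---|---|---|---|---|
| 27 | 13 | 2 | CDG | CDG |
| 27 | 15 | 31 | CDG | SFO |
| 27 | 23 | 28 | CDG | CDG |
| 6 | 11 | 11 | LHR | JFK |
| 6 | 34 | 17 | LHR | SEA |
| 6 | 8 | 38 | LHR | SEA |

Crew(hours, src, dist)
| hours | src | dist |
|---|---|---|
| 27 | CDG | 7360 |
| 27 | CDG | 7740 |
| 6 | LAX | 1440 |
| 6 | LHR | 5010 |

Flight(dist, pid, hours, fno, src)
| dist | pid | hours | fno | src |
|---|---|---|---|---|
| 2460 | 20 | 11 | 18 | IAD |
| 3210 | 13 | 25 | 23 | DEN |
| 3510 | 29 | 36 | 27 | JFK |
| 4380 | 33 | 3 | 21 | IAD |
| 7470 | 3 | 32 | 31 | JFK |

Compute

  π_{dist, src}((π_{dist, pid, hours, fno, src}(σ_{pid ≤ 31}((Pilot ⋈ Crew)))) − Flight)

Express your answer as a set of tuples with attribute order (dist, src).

{(5010, LHR), (7360, CDG), (7740, CDG)}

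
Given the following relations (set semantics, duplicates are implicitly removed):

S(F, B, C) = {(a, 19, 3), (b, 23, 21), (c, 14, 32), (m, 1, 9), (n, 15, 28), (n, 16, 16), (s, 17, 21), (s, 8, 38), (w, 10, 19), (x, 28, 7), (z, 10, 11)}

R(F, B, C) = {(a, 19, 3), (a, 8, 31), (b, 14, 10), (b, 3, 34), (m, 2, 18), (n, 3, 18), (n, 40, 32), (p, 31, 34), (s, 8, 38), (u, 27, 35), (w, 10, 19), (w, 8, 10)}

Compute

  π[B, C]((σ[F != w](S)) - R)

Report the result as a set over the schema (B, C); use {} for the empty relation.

Selection F != w: {(a, 19, 3), (b, 23, 21), (c, 14, 32), (m, 1, 9), (n, 15, 28), (n, 16, 16), (s, 17, 21), (s, 8, 38), (x, 28, 7), (z, 10, 11)}
Difference: {(a, 19, 3), (b, 23, 21), (c, 14, 32), (m, 1, 9), (n, 15, 28), (n, 16, 16), (s, 17, 21), (s, 8, 38), (x, 28, 7), (z, 10, 11)} with {(a, 19, 3), (a, 8, 31), (b, 14, 10), (b, 3, 34), (m, 2, 18), (n, 3, 18), (n, 40, 32), (p, 31, 34), (s, 8, 38), (u, 27, 35), (w, 10, 19), (w, 8, 10)} → {(b, 23, 21), (c, 14, 32), (m, 1, 9), (n, 15, 28), (n, 16, 16), (s, 17, 21), (x, 28, 7), (z, 10, 11)}
Projecting to B, C: {(1, 9), (10, 11), (14, 32), (15, 28), (16, 16), (17, 21), (23, 21), (28, 7)}

{(1, 9), (10, 11), (14, 32), (15, 28), (16, 16), (17, 21), (23, 21), (28, 7)}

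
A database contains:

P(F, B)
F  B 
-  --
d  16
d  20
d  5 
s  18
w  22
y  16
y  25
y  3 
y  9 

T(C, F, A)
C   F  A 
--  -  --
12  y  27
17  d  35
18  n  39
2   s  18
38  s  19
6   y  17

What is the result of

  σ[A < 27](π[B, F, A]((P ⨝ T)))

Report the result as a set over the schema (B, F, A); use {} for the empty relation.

{(16, y, 17), (18, s, 18), (18, s, 19), (25, y, 17), (3, y, 17), (9, y, 17)}

Natural join on F: {(d, 16, 17, 35), (d, 20, 17, 35), (d, 5, 17, 35), (s, 18, 2, 18), (s, 18, 38, 19), (y, 16, 12, 27), (y, 16, 6, 17), (y, 25, 12, 27), (y, 25, 6, 17), (y, 3, 12, 27), (y, 3, 6, 17), (y, 9, 12, 27), (y, 9, 6, 17)}
π_{B, F, A} gives {(16, d, 35), (16, y, 17), (16, y, 27), (18, s, 18), (18, s, 19), (20, d, 35), (25, y, 17), (25, y, 27), (3, y, 17), (3, y, 27), (5, d, 35), (9, y, 17), (9, y, 27)}.
Apply σ_{A < 27}; surviving tuples: {(16, y, 17), (18, s, 18), (18, s, 19), (25, y, 17), (3, y, 17), (9, y, 17)}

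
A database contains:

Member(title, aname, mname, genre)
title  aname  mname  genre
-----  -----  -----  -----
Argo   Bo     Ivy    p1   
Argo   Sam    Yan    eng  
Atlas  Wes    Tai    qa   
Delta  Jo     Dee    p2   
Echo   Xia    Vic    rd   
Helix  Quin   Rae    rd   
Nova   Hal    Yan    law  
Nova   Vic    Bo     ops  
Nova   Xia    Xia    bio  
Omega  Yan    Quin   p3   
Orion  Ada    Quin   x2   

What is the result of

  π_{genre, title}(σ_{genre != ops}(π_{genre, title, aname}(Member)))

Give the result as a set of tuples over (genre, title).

π[genre, title, aname]: project onto (genre, title, aname) → {(bio, Nova, Xia), (eng, Argo, Sam), (law, Nova, Hal), (ops, Nova, Vic), (p1, Argo, Bo), (p2, Delta, Jo), (p3, Omega, Yan), (qa, Atlas, Wes), (rd, Echo, Xia), (rd, Helix, Quin), (x2, Orion, Ada)}
Selection genre != ops: {(bio, Nova, Xia), (eng, Argo, Sam), (law, Nova, Hal), (p1, Argo, Bo), (p2, Delta, Jo), (p3, Omega, Yan), (qa, Atlas, Wes), (rd, Echo, Xia), (rd, Helix, Quin), (x2, Orion, Ada)}
π[genre, title]: project onto (genre, title) → {(bio, Nova), (eng, Argo), (law, Nova), (p1, Argo), (p2, Delta), (p3, Omega), (qa, Atlas), (rd, Echo), (rd, Helix), (x2, Orion)}

{(bio, Nova), (eng, Argo), (law, Nova), (p1, Argo), (p2, Delta), (p3, Omega), (qa, Atlas), (rd, Echo), (rd, Helix), (x2, Orion)}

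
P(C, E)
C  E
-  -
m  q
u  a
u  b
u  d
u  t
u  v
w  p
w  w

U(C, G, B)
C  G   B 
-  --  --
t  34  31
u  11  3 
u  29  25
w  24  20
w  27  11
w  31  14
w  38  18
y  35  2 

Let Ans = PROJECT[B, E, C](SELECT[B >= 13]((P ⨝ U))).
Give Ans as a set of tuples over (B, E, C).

{(14, p, w), (14, w, w), (18, p, w), (18, w, w), (20, p, w), (20, w, w), (25, a, u), (25, b, u), (25, d, u), (25, t, u), (25, v, u)}

Joining P and U on C yields {(u, a, 11, 3), (u, a, 29, 25), (u, b, 11, 3), (u, b, 29, 25), (u, d, 11, 3), (u, d, 29, 25), (u, t, 11, 3), (u, t, 29, 25), (u, v, 11, 3), (u, v, 29, 25), (w, p, 24, 20), (w, p, 27, 11), (w, p, 31, 14), (w, p, 38, 18), (w, w, 24, 20), (w, w, 27, 11), (w, w, 31, 14), (w, w, 38, 18)}.
Filtering on B >= 13 leaves {(u, a, 29, 25), (u, b, 29, 25), (u, d, 29, 25), (u, t, 29, 25), (u, v, 29, 25), (w, p, 24, 20), (w, p, 31, 14), (w, p, 38, 18), (w, w, 24, 20), (w, w, 31, 14), (w, w, 38, 18)}.
π_{B, E, C} gives {(14, p, w), (14, w, w), (18, p, w), (18, w, w), (20, p, w), (20, w, w), (25, a, u), (25, b, u), (25, d, u), (25, t, u), (25, v, u)}.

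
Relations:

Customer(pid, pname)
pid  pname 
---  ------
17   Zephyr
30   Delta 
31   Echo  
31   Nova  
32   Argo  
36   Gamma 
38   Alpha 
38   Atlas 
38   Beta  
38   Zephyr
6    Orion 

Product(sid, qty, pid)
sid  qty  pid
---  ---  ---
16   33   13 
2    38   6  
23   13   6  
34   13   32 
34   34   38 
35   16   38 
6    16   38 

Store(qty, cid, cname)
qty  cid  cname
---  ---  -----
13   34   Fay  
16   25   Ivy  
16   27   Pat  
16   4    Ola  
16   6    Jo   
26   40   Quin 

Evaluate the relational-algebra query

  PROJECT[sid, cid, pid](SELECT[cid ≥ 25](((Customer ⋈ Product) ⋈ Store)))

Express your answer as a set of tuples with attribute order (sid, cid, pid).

Customer ⋈ Product (natural join on pid): {(32, Argo, 34, 13), (38, Alpha, 34, 34), (38, Alpha, 35, 16), (38, Alpha, 6, 16), (38, Atlas, 34, 34), (38, Atlas, 35, 16), (38, Atlas, 6, 16), (38, Beta, 34, 34), (38, Beta, 35, 16), (38, Beta, 6, 16), (38, Zephyr, 34, 34), (38, Zephyr, 35, 16), (38, Zephyr, 6, 16), (6, Orion, 2, 38), (6, Orion, 23, 13)}
(Customer ⋈ Product) ⋈ Store (natural join on qty): {(32, Argo, 34, 13, 34, Fay), (38, Alpha, 35, 16, 25, Ivy), (38, Alpha, 35, 16, 27, Pat), (38, Alpha, 35, 16, 4, Ola), (38, Alpha, 35, 16, 6, Jo), (38, Alpha, 6, 16, 25, Ivy), (38, Alpha, 6, 16, 27, Pat), (38, Alpha, 6, 16, 4, Ola), (38, Alpha, 6, 16, 6, Jo), (38, Atlas, 35, 16, 25, Ivy), (38, Atlas, 35, 16, 27, Pat), (38, Atlas, 35, 16, 4, Ola), (38, Atlas, 35, 16, 6, Jo), (38, Atlas, 6, 16, 25, Ivy), (38, Atlas, 6, 16, 27, Pat), (38, Atlas, 6, 16, 4, Ola), (38, Atlas, 6, 16, 6, Jo), (38, Beta, 35, 16, 25, Ivy), (38, Beta, 35, 16, 27, Pat), (38, Beta, 35, 16, 4, Ola), (38, Beta, 35, 16, 6, Jo), (38, Beta, 6, 16, 25, Ivy), (38, Beta, 6, 16, 27, Pat), (38, Beta, 6, 16, 4, Ola), (38, Beta, 6, 16, 6, Jo), (38, Zephyr, 35, 16, 25, Ivy), (38, Zephyr, 35, 16, 27, Pat), (38, Zephyr, 35, 16, 4, Ola), (38, Zephyr, 35, 16, 6, Jo), (38, Zephyr, 6, 16, 25, Ivy), (38, Zephyr, 6, 16, 27, Pat), (38, Zephyr, 6, 16, 4, Ola), (38, Zephyr, 6, 16, 6, Jo), (6, Orion, 23, 13, 34, Fay)}
Apply σ_{cid ≥ 25}; surviving tuples: {(32, Argo, 34, 13, 34, Fay), (38, Alpha, 35, 16, 25, Ivy), (38, Alpha, 35, 16, 27, Pat), (38, Alpha, 6, 16, 25, Ivy), (38, Alpha, 6, 16, 27, Pat), (38, Atlas, 35, 16, 25, Ivy), (38, Atlas, 35, 16, 27, Pat), (38, Atlas, 6, 16, 25, Ivy), (38, Atlas, 6, 16, 27, Pat), (38, Beta, 35, 16, 25, Ivy), (38, Beta, 35, 16, 27, Pat), (38, Beta, 6, 16, 25, Ivy), (38, Beta, 6, 16, 27, Pat), (38, Zephyr, 35, 16, 25, Ivy), (38, Zephyr, 35, 16, 27, Pat), (38, Zephyr, 6, 16, 25, Ivy), (38, Zephyr, 6, 16, 27, Pat), (6, Orion, 23, 13, 34, Fay)}
π_{sid, cid, pid} gives {(23, 34, 6), (34, 34, 32), (35, 25, 38), (35, 27, 38), (6, 25, 38), (6, 27, 38)} (12 duplicate(s) eliminated).

{(23, 34, 6), (34, 34, 32), (35, 25, 38), (35, 27, 38), (6, 25, 38), (6, 27, 38)}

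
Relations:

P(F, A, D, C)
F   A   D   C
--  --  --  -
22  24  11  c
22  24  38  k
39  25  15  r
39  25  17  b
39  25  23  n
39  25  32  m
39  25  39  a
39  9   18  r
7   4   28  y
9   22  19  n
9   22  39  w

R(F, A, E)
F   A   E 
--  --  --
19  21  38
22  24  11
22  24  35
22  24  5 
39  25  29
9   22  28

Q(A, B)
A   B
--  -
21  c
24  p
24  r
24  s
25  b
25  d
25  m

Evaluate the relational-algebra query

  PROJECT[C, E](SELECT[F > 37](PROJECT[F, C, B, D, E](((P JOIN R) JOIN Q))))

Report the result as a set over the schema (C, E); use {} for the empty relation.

Joining P and R on F, A yields {(22, 24, 11, c, 11), (22, 24, 11, c, 35), (22, 24, 11, c, 5), (22, 24, 38, k, 11), (22, 24, 38, k, 35), (22, 24, 38, k, 5), (39, 25, 15, r, 29), (39, 25, 17, b, 29), (39, 25, 23, n, 29), (39, 25, 32, m, 29), (39, 25, 39, a, 29), (9, 22, 19, n, 28), (9, 22, 39, w, 28)}.
Joining (P JOIN R) and Q on A yields {(22, 24, 11, c, 11, p), (22, 24, 11, c, 11, r), (22, 24, 11, c, 11, s), (22, 24, 11, c, 35, p), (22, 24, 11, c, 35, r), (22, 24, 11, c, 35, s), (22, 24, 11, c, 5, p), (22, 24, 11, c, 5, r), (22, 24, 11, c, 5, s), (22, 24, 38, k, 11, p), (22, 24, 38, k, 11, r), (22, 24, 38, k, 11, s), (22, 24, 38, k, 35, p), (22, 24, 38, k, 35, r), (22, 24, 38, k, 35, s), (22, 24, 38, k, 5, p), (22, 24, 38, k, 5, r), (22, 24, 38, k, 5, s), (39, 25, 15, r, 29, b), (39, 25, 15, r, 29, d), (39, 25, 15, r, 29, m), (39, 25, 17, b, 29, b), (39, 25, 17, b, 29, d), (39, 25, 17, b, 29, m), (39, 25, 23, n, 29, b), (39, 25, 23, n, 29, d), (39, 25, 23, n, 29, m), (39, 25, 32, m, 29, b), (39, 25, 32, m, 29, d), (39, 25, 32, m, 29, m), (39, 25, 39, a, 29, b), (39, 25, 39, a, 29, d), (39, 25, 39, a, 29, m)}.
π[F, C, B, D, E]: project onto (F, C, B, D, E) → {(22, c, p, 11, 11), (22, c, p, 11, 35), (22, c, p, 11, 5), (22, c, r, 11, 11), (22, c, r, 11, 35), (22, c, r, 11, 5), (22, c, s, 11, 11), (22, c, s, 11, 35), (22, c, s, 11, 5), (22, k, p, 38, 11), (22, k, p, 38, 35), (22, k, p, 38, 5), (22, k, r, 38, 11), (22, k, r, 38, 35), (22, k, r, 38, 5), (22, k, s, 38, 11), (22, k, s, 38, 35), (22, k, s, 38, 5), (39, a, b, 39, 29), (39, a, d, 39, 29), (39, a, m, 39, 29), (39, b, b, 17, 29), (39, b, d, 17, 29), (39, b, m, 17, 29), (39, m, b, 32, 29), (39, m, d, 32, 29), (39, m, m, 32, 29), (39, n, b, 23, 29), (39, n, d, 23, 29), (39, n, m, 23, 29), (39, r, b, 15, 29), (39, r, d, 15, 29), (39, r, m, 15, 29)}
Filtering on F > 37 leaves {(39, a, b, 39, 29), (39, a, d, 39, 29), (39, a, m, 39, 29), (39, b, b, 17, 29), (39, b, d, 17, 29), (39, b, m, 17, 29), (39, m, b, 32, 29), (39, m, d, 32, 29), (39, m, m, 32, 29), (39, n, b, 23, 29), (39, n, d, 23, 29), (39, n, m, 23, 29), (39, r, b, 15, 29), (39, r, d, 15, 29), (39, r, m, 15, 29)}.
π[C, E]: project onto (C, E) (10 duplicate(s) eliminated) → {(a, 29), (b, 29), (m, 29), (n, 29), (r, 29)}

{(a, 29), (b, 29), (m, 29), (n, 29), (r, 29)}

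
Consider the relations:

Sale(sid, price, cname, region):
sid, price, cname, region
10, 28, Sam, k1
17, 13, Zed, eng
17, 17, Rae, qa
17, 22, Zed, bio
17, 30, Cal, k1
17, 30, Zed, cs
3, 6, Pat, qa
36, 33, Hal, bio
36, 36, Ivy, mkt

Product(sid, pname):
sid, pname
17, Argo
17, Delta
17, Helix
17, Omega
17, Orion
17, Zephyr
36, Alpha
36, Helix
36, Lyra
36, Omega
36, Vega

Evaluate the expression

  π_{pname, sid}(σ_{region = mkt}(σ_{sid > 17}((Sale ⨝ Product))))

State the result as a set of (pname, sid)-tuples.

Natural join on sid: {(17, 13, Zed, eng, Argo), (17, 13, Zed, eng, Delta), (17, 13, Zed, eng, Helix), (17, 13, Zed, eng, Omega), (17, 13, Zed, eng, Orion), (17, 13, Zed, eng, Zephyr), (17, 17, Rae, qa, Argo), (17, 17, Rae, qa, Delta), (17, 17, Rae, qa, Helix), (17, 17, Rae, qa, Omega), (17, 17, Rae, qa, Orion), (17, 17, Rae, qa, Zephyr), (17, 22, Zed, bio, Argo), (17, 22, Zed, bio, Delta), (17, 22, Zed, bio, Helix), (17, 22, Zed, bio, Omega), (17, 22, Zed, bio, Orion), (17, 22, Zed, bio, Zephyr), (17, 30, Cal, k1, Argo), (17, 30, Cal, k1, Delta), (17, 30, Cal, k1, Helix), (17, 30, Cal, k1, Omega), (17, 30, Cal, k1, Orion), (17, 30, Cal, k1, Zephyr), (17, 30, Zed, cs, Argo), (17, 30, Zed, cs, Delta), (17, 30, Zed, cs, Helix), (17, 30, Zed, cs, Omega), (17, 30, Zed, cs, Orion), (17, 30, Zed, cs, Zephyr), (36, 33, Hal, bio, Alpha), (36, 33, Hal, bio, Helix), (36, 33, Hal, bio, Lyra), (36, 33, Hal, bio, Omega), (36, 33, Hal, bio, Vega), (36, 36, Ivy, mkt, Alpha), (36, 36, Ivy, mkt, Helix), (36, 36, Ivy, mkt, Lyra), (36, 36, Ivy, mkt, Omega), (36, 36, Ivy, mkt, Vega)}
Filtering on sid > 17 leaves {(36, 33, Hal, bio, Alpha), (36, 33, Hal, bio, Helix), (36, 33, Hal, bio, Lyra), (36, 33, Hal, bio, Omega), (36, 33, Hal, bio, Vega), (36, 36, Ivy, mkt, Alpha), (36, 36, Ivy, mkt, Helix), (36, 36, Ivy, mkt, Lyra), (36, 36, Ivy, mkt, Omega), (36, 36, Ivy, mkt, Vega)}.
Filtering on region = mkt leaves {(36, 36, Ivy, mkt, Alpha), (36, 36, Ivy, mkt, Helix), (36, 36, Ivy, mkt, Lyra), (36, 36, Ivy, mkt, Omega), (36, 36, Ivy, mkt, Vega)}.
Projecting to pname, sid: {(Alpha, 36), (Helix, 36), (Lyra, 36), (Omega, 36), (Vega, 36)}

{(Alpha, 36), (Helix, 36), (Lyra, 36), (Omega, 36), (Vega, 36)}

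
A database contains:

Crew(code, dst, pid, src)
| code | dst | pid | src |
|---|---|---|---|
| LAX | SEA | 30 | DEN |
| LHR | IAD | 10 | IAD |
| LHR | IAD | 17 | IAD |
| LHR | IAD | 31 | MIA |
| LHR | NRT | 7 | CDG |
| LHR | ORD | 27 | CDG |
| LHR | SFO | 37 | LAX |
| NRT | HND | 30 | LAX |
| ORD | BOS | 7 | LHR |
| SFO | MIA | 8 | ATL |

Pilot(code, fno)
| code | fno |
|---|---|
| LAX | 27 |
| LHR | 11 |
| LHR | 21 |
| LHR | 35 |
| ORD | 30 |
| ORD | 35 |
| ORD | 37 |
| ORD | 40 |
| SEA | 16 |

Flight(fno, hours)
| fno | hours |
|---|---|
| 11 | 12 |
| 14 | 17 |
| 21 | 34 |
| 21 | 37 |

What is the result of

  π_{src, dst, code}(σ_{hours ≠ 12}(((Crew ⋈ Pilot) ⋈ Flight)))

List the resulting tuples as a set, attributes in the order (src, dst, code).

{(CDG, NRT, LHR), (CDG, ORD, LHR), (IAD, IAD, LHR), (LAX, SFO, LHR), (MIA, IAD, LHR)}

Natural join on code: {(LAX, SEA, 30, DEN, 27), (LHR, IAD, 10, IAD, 11), (LHR, IAD, 10, IAD, 21), (LHR, IAD, 10, IAD, 35), (LHR, IAD, 17, IAD, 11), (LHR, IAD, 17, IAD, 21), (LHR, IAD, 17, IAD, 35), (LHR, IAD, 31, MIA, 11), (LHR, IAD, 31, MIA, 21), (LHR, IAD, 31, MIA, 35), (LHR, NRT, 7, CDG, 11), (LHR, NRT, 7, CDG, 21), (LHR, NRT, 7, CDG, 35), (LHR, ORD, 27, CDG, 11), (LHR, ORD, 27, CDG, 21), (LHR, ORD, 27, CDG, 35), (LHR, SFO, 37, LAX, 11), (LHR, SFO, 37, LAX, 21), (LHR, SFO, 37, LAX, 35), (ORD, BOS, 7, LHR, 30), (ORD, BOS, 7, LHR, 35), (ORD, BOS, 7, LHR, 37), (ORD, BOS, 7, LHR, 40)}
Natural join on fno: {(LHR, IAD, 10, IAD, 11, 12), (LHR, IAD, 10, IAD, 21, 34), (LHR, IAD, 10, IAD, 21, 37), (LHR, IAD, 17, IAD, 11, 12), (LHR, IAD, 17, IAD, 21, 34), (LHR, IAD, 17, IAD, 21, 37), (LHR, IAD, 31, MIA, 11, 12), (LHR, IAD, 31, MIA, 21, 34), (LHR, IAD, 31, MIA, 21, 37), (LHR, NRT, 7, CDG, 11, 12), (LHR, NRT, 7, CDG, 21, 34), (LHR, NRT, 7, CDG, 21, 37), (LHR, ORD, 27, CDG, 11, 12), (LHR, ORD, 27, CDG, 21, 34), (LHR, ORD, 27, CDG, 21, 37), (LHR, SFO, 37, LAX, 11, 12), (LHR, SFO, 37, LAX, 21, 34), (LHR, SFO, 37, LAX, 21, 37)}
σ[hours ≠ 12]: keep tuples satisfying hours ≠ 12 → {(LHR, IAD, 10, IAD, 21, 34), (LHR, IAD, 10, IAD, 21, 37), (LHR, IAD, 17, IAD, 21, 34), (LHR, IAD, 17, IAD, 21, 37), (LHR, IAD, 31, MIA, 21, 34), (LHR, IAD, 31, MIA, 21, 37), (LHR, NRT, 7, CDG, 21, 34), (LHR, NRT, 7, CDG, 21, 37), (LHR, ORD, 27, CDG, 21, 34), (LHR, ORD, 27, CDG, 21, 37), (LHR, SFO, 37, LAX, 21, 34), (LHR, SFO, 37, LAX, 21, 37)}
π_{src, dst, code} gives {(CDG, NRT, LHR), (CDG, ORD, LHR), (IAD, IAD, LHR), (LAX, SFO, LHR), (MIA, IAD, LHR)} (7 duplicate(s) eliminated).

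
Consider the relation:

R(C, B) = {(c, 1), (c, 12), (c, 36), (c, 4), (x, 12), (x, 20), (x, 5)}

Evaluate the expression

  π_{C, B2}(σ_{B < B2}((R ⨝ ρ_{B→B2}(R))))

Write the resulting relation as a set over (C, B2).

{(c, 12), (c, 36), (c, 4), (x, 12), (x, 20)}

ρ[B→B2]: schema becomes (C, B2); tuples unchanged.
Joining R and ρ_{B→B2}(R) on C yields {(c, 1, 1), (c, 1, 12), (c, 1, 36), (c, 1, 4), (c, 12, 1), (c, 12, 12), (c, 12, 36), (c, 12, 4), (c, 36, 1), (c, 36, 12), (c, 36, 36), (c, 36, 4), (c, 4, 1), (c, 4, 12), (c, 4, 36), (c, 4, 4), (x, 12, 12), (x, 12, 20), (x, 12, 5), (x, 20, 12), (x, 20, 20), (x, 20, 5), (x, 5, 12), (x, 5, 20), (x, 5, 5)}.
Selection B < B2: {(c, 1, 12), (c, 1, 36), (c, 1, 4), (c, 12, 36), (c, 4, 12), (c, 4, 36), (x, 12, 20), (x, 5, 12), (x, 5, 20)}
π[C, B2]: project onto (C, B2) (4 duplicate(s) eliminated) → {(c, 12), (c, 36), (c, 4), (x, 12), (x, 20)}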